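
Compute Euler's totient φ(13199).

Factor: 13199 = 67 · 197.
φ(13199) = (67−1) · (197−1) = 66 · 196 = 12936.

12936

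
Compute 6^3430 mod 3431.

6^1 ≡ 6 (mod 3431)
6^2 ≡ 6^2 = 36 ≡ 36 (mod 3431)
6^4 ≡ 36^2 = 1296 ≡ 1296 (mod 3431)
6^8 ≡ 1296^2 = 1679616 ≡ 1857 (mod 3431)
6^16 ≡ 1857^2 = 3448449 ≡ 294 (mod 3431)
6^32 ≡ 294^2 = 86436 ≡ 661 (mod 3431)
6^64 ≡ 661^2 = 436921 ≡ 1184 (mod 3431)
6^128 ≡ 1184^2 = 1401856 ≡ 2008 (mod 3431)
6^256 ≡ 2008^2 = 4032064 ≡ 639 (mod 3431)
6^512 ≡ 639^2 = 408321 ≡ 32 (mod 3431)
6^1024 ≡ 32^2 = 1024 ≡ 1024 (mod 3431)
6^2048 ≡ 1024^2 = 1048576 ≡ 2121 (mod 3431)
3430 = 2048 + 1024 + 256 + 64 + 32 + 4 + 2 in binary powers of 2.
So 6^3430 ≡ 2121 · 1024 · 639 · 1184 · 661 · 1296 · 36 ≡ 1955 (mod 3431).
Since 1955 ≠ 1, base 6 is a Fermat witness: 3431 is composite.

1955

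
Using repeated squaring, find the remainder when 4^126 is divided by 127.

4^1 ≡ 4 (mod 127)
4^2 ≡ 4^2 = 16 ≡ 16 (mod 127)
4^4 ≡ 16^2 = 256 ≡ 2 (mod 127)
4^8 ≡ 2^2 = 4 ≡ 4 (mod 127)
4^16 ≡ 4^2 = 16 ≡ 16 (mod 127)
4^32 ≡ 16^2 = 256 ≡ 2 (mod 127)
4^64 ≡ 2^2 = 4 ≡ 4 (mod 127)
126 = 64 + 32 + 16 + 8 + 4 + 2 in binary powers of 2.
So 4^126 ≡ 4 · 2 · 16 · 4 · 2 · 16 ≡ 1 (mod 127).
Since the result is 1, base 4 gives no evidence that 127 is composite.

1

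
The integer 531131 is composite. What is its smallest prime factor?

531131 is odd.
Digit sum 14, not divisible by 3.
Ends in 1: not divisible by 5.
7: 531131 = 7·75875 + 6
11: 531131 = 11·48284 + 7
13: 531131 = 13·40856 + 3
17: 531131 = 17·31243

17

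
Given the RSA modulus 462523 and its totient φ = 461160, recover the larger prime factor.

φ(n) = (p−1)(q−1) = n − (p+q) + 1, so p + q = 462523 − 461160 + 1 = 1364.
p and q are the roots of t² − 1364t + 462523 = 0.
Discriminant: 1364² − 4·462523 = 1860496 − 1850092 = 10404; √10404 = 102.
q = (1364 − 102)/2 = 631, p = (1364 + 102)/2 = 733.
Check: 631 · 733 = 462523.

733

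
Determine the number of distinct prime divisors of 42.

3

42 = 2 · 21
21 = 3 · 7
42 = 2 · 3 · 7, which has 3 distinct prime factors.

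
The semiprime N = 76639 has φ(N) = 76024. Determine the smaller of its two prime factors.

φ(n) = (p−1)(q−1) = n − (p+q) + 1, so p + q = 76639 − 76024 + 1 = 616.
p and q are the roots of t² − 616t + 76639 = 0.
Discriminant: 616² − 4·76639 = 379456 − 306556 = 72900; √72900 = 270.
q = (616 − 270)/2 = 173, p = (616 + 270)/2 = 443.
Check: 173 · 443 = 76639.

173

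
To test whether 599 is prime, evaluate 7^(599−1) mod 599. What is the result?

7^1 ≡ 7 (mod 599)
7^2 ≡ 7^2 = 49 ≡ 49 (mod 599)
7^4 ≡ 49^2 = 2401 ≡ 5 (mod 599)
7^8 ≡ 5^2 = 25 ≡ 25 (mod 599)
7^16 ≡ 25^2 = 625 ≡ 26 (mod 599)
7^32 ≡ 26^2 = 676 ≡ 77 (mod 599)
7^64 ≡ 77^2 = 5929 ≡ 538 (mod 599)
7^128 ≡ 538^2 = 289444 ≡ 127 (mod 599)
7^256 ≡ 127^2 = 16129 ≡ 555 (mod 599)
7^512 ≡ 555^2 = 308025 ≡ 139 (mod 599)
598 = 512 + 64 + 16 + 4 + 2 in binary powers of 2.
So 7^598 ≡ 139 · 538 · 26 · 5 · 49 ≡ 1 (mod 599).
Since the result is 1, base 7 gives no evidence that 599 is composite.

1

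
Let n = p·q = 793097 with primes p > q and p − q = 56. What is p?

Since p = q + 56, we have 793097 = q(q + 56), so q² + 56q − 793097 = 0.
Discriminant: 56² + 4·793097 = 3136 + 3172388 = 3175524; √3175524 = 1782.
q = (−56 + 1782)/2 = 863, and p = q + 56 = 919.
Check: 863 · 919 = 793097.

919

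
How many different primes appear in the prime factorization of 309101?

3

309101 = 13^2 · 1829
1829 = 31 · 59
309101 = 13^2 · 31 · 59, which has 3 distinct prime factors.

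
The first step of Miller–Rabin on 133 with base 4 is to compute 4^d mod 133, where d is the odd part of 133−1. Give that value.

133 − 1 = 132 = 2^2 · 33, so d = 33.
4^1 ≡ 4 (mod 133)
4^2 ≡ 4^2 = 16 ≡ 16 (mod 133)
4^4 ≡ 16^2 = 256 ≡ 123 (mod 133)
4^8 ≡ 123^2 = 15129 ≡ 100 (mod 133)
4^16 ≡ 100^2 = 10000 ≡ 25 (mod 133)
4^32 ≡ 25^2 = 625 ≡ 93 (mod 133)
33 = 32 + 1 in binary powers of 2.
So 4^33 ≡ 93 · 4 ≡ 106 (mod 133).
Squaring chain: 106 → 64; never reaches −1, so base 4 is a Miller–Rabin witness that 133 is composite.

106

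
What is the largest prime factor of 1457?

1457 = 31 · 47
47 is prime.
So 1457 = 31 · 47; the largest prime factor is 47.

47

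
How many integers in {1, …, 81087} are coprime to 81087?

53400

Factor: 81087 = 3 · 151 · 179.
φ(81087) = (3−1) · (151−1) · (179−1) = 2 · 150 · 178 = 53400.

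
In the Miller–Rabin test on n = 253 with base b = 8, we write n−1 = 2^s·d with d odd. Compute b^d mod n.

253 − 1 = 252 = 2^2 · 63, so d = 63.
8^1 ≡ 8 (mod 253)
8^2 ≡ 8^2 = 64 ≡ 64 (mod 253)
8^4 ≡ 64^2 = 4096 ≡ 48 (mod 253)
8^8 ≡ 48^2 = 2304 ≡ 27 (mod 253)
8^16 ≡ 27^2 = 729 ≡ 223 (mod 253)
8^32 ≡ 223^2 = 49729 ≡ 141 (mod 253)
63 = 32 + 16 + 8 + 4 + 2 + 1 in binary powers of 2.
So 8^63 ≡ 141 · 223 · 27 · 48 · 64 · 8 ≡ 50 (mod 253).
Squaring chain: 50 → 223; never reaches −1, so base 8 is a Miller–Rabin witness that 253 is composite.

50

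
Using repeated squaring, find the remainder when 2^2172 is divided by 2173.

1636

2^1 ≡ 2 (mod 2173)
2^2 ≡ 2^2 = 4 ≡ 4 (mod 2173)
2^4 ≡ 4^2 = 16 ≡ 16 (mod 2173)
2^8 ≡ 16^2 = 256 ≡ 256 (mod 2173)
2^16 ≡ 256^2 = 65536 ≡ 346 (mod 2173)
2^32 ≡ 346^2 = 119716 ≡ 201 (mod 2173)
2^64 ≡ 201^2 = 40401 ≡ 1287 (mod 2173)
2^128 ≡ 1287^2 = 1656369 ≡ 543 (mod 2173)
2^256 ≡ 543^2 = 294849 ≡ 1494 (mod 2173)
2^512 ≡ 1494^2 = 2232036 ≡ 365 (mod 2173)
2^1024 ≡ 365^2 = 133225 ≡ 672 (mod 2173)
2^2048 ≡ 672^2 = 451584 ≡ 1773 (mod 2173)
2172 = 2048 + 64 + 32 + 16 + 8 + 4 in binary powers of 2.
So 2^2172 ≡ 1773 · 1287 · 201 · 346 · 256 · 16 ≡ 1636 (mod 2173).
Since 1636 ≠ 1, base 2 is a Fermat witness: 2173 is composite.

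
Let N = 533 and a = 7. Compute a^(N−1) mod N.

113

7^1 ≡ 7 (mod 533)
7^2 ≡ 7^2 = 49 ≡ 49 (mod 533)
7^4 ≡ 49^2 = 2401 ≡ 269 (mod 533)
7^8 ≡ 269^2 = 72361 ≡ 406 (mod 533)
7^16 ≡ 406^2 = 164836 ≡ 139 (mod 533)
7^32 ≡ 139^2 = 19321 ≡ 133 (mod 533)
7^64 ≡ 133^2 = 17689 ≡ 100 (mod 533)
7^128 ≡ 100^2 = 10000 ≡ 406 (mod 533)
7^256 ≡ 406^2 = 164836 ≡ 139 (mod 533)
7^512 ≡ 139^2 = 19321 ≡ 133 (mod 533)
532 = 512 + 16 + 4 in binary powers of 2.
So 7^532 ≡ 133 · 139 · 269 ≡ 113 (mod 533).
Since 113 ≠ 1, base 7 is a Fermat witness: 533 is composite.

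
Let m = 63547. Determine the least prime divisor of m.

63547 is odd.
Digit sum 25, not divisible by 3.
Ends in 7: not divisible by 5.
7: 63547 = 7·9078 + 1
11: 63547 = 11·5777

11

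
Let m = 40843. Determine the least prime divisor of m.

11

40843 is odd.
Digit sum 19, not divisible by 3.
Ends in 3: not divisible by 5.
7: 40843 = 7·5834 + 5
11: 40843 = 11·3713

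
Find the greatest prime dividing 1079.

83

1079 = 13 · 83
83 is prime.
So 1079 = 13 · 83; the largest prime factor is 83.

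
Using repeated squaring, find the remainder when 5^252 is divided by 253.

124

5^1 ≡ 5 (mod 253)
5^2 ≡ 5^2 = 25 ≡ 25 (mod 253)
5^4 ≡ 25^2 = 625 ≡ 119 (mod 253)
5^8 ≡ 119^2 = 14161 ≡ 246 (mod 253)
5^16 ≡ 246^2 = 60516 ≡ 49 (mod 253)
5^32 ≡ 49^2 = 2401 ≡ 124 (mod 253)
5^64 ≡ 124^2 = 15376 ≡ 196 (mod 253)
5^128 ≡ 196^2 = 38416 ≡ 213 (mod 253)
252 = 128 + 64 + 32 + 16 + 8 + 4 in binary powers of 2.
So 5^252 ≡ 213 · 196 · 124 · 49 · 246 · 119 ≡ 124 (mod 253).
Since 124 ≠ 1, base 5 is a Fermat witness: 253 is composite.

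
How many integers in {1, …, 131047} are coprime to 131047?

110592

Factor: 131047 = 7 · 97 · 193.
φ(131047) = (7−1) · (97−1) · (193−1) = 6 · 96 · 192 = 110592.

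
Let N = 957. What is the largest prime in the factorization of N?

957 = 3 · 319
319 = 11 · 29
29 is prime.
So 957 = 3 · 11 · 29; the largest prime factor is 29.

29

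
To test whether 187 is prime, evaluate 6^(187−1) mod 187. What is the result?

6^1 ≡ 6 (mod 187)
6^2 ≡ 6^2 = 36 ≡ 36 (mod 187)
6^4 ≡ 36^2 = 1296 ≡ 174 (mod 187)
6^8 ≡ 174^2 = 30276 ≡ 169 (mod 187)
6^16 ≡ 169^2 = 28561 ≡ 137 (mod 187)
6^32 ≡ 137^2 = 18769 ≡ 69 (mod 187)
6^64 ≡ 69^2 = 4761 ≡ 86 (mod 187)
6^128 ≡ 86^2 = 7396 ≡ 103 (mod 187)
186 = 128 + 32 + 16 + 8 + 2 in binary powers of 2.
So 6^186 ≡ 103 · 69 · 137 · 169 · 36 ≡ 49 (mod 187).
Since 49 ≠ 1, base 6 is a Fermat witness: 187 is composite.

49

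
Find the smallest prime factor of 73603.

89

73603 is odd.
Digit sum 19, not divisible by 3.
Ends in 3: not divisible by 5.
7: 73603 = 7·10514 + 5
11: 73603 = 11·6691 + 2
13: 73603 = 13·5661 + 10
17: 73603 = 17·4329 + 10
19: 73603 = 19·3873 + 16
23: 73603 = 23·3200 + 3
29: 73603 = 29·2538 + 1
31: 73603 = 31·2374 + 9
37: 73603 = 37·1989 + 10
41: 73603 = 41·1795 + 8
43: 73603 = 43·1711 + 30
47: 73603 = 47·1566 + 1
53: 73603 = 53·1388 + 39
59: 73603 = 59·1247 + 30
61: 73603 = 61·1206 + 37
67: 73603 = 67·1098 + 37
71: 73603 = 71·1036 + 47
73: 73603 = 73·1008 + 19
79: 73603 = 79·931 + 54
83: 73603 = 83·886 + 65
89: 73603 = 89·827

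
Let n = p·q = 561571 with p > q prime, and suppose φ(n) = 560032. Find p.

φ(n) = (p−1)(q−1) = n − (p+q) + 1, so p + q = 561571 − 560032 + 1 = 1540.
p and q are the roots of t² − 1540t + 561571 = 0.
Discriminant: 1540² − 4·561571 = 2371600 − 2246284 = 125316; √125316 = 354.
q = (1540 − 354)/2 = 593, p = (1540 + 354)/2 = 947.
Check: 593 · 947 = 561571.

947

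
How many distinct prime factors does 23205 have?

23205 = 3 · 7735
7735 = 5 · 1547
1547 = 7 · 221
221 = 13 · 17
23205 = 3 · 5 · 7 · 13 · 17, which has 5 distinct prime factors.

5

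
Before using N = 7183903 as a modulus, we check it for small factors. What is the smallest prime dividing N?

7183903 is odd.
Digit sum 31, not divisible by 3.
Ends in 3: not divisible by 5.
7: 7183903 = 7·1026271 + 6
11: 7183903 = 11·653082 + 1
13: 7183903 = 13·552607 + 12
17: 7183903 = 17·422582 + 9
19: 7183903 = 19·378100 + 3
23: 7183903 = 23·312343 + 14
29: 7183903 = 29·247720 + 23
31: 7183903 = 31·231738 + 25
37: 7183903 = 37·194159 + 20
41: 7183903 = 41·175217 + 6
43: 7183903 = 43·167067 + 22
47: 7183903 = 47·152849

47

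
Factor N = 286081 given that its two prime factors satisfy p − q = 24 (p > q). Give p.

Since p = q + 24, we have 286081 = q(q + 24), so q² + 24q − 286081 = 0.
Discriminant: 24² + 4·286081 = 576 + 1144324 = 1144900; √1144900 = 1070.
q = (−24 + 1070)/2 = 523, and p = q + 24 = 547.
Check: 523 · 547 = 286081.

547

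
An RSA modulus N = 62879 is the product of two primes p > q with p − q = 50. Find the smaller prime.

227

Since p = q + 50, we have 62879 = q(q + 50), so q² + 50q − 62879 = 0.
Discriminant: 50² + 4·62879 = 2500 + 251516 = 254016; √254016 = 504.
q = (−50 + 504)/2 = 227, and p = q + 50 = 277.
Check: 227 · 277 = 62879.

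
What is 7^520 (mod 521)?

1

7^1 ≡ 7 (mod 521)
7^2 ≡ 7^2 = 49 ≡ 49 (mod 521)
7^4 ≡ 49^2 = 2401 ≡ 317 (mod 521)
7^8 ≡ 317^2 = 100489 ≡ 457 (mod 521)
7^16 ≡ 457^2 = 208849 ≡ 449 (mod 521)
7^32 ≡ 449^2 = 201601 ≡ 495 (mod 521)
7^64 ≡ 495^2 = 245025 ≡ 155 (mod 521)
7^128 ≡ 155^2 = 24025 ≡ 59 (mod 521)
7^256 ≡ 59^2 = 3481 ≡ 355 (mod 521)
7^512 ≡ 355^2 = 126025 ≡ 464 (mod 521)
520 = 512 + 8 in binary powers of 2.
So 7^520 ≡ 464 · 457 ≡ 1 (mod 521).
Since the result is 1, base 7 gives no evidence that 521 is composite.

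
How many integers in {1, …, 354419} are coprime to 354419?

323136

Factor: 354419 = 13 · 137 · 199.
φ(354419) = (13−1) · (137−1) · (199−1) = 12 · 136 · 198 = 323136.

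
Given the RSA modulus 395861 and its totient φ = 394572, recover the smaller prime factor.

φ(n) = (p−1)(q−1) = n − (p+q) + 1, so p + q = 395861 − 394572 + 1 = 1290.
p and q are the roots of t² − 1290t + 395861 = 0.
Discriminant: 1290² − 4·395861 = 1664100 − 1583444 = 80656; √80656 = 284.
q = (1290 − 284)/2 = 503, p = (1290 + 284)/2 = 787.
Check: 503 · 787 = 395861.

503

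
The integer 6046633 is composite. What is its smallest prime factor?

6046633 is odd.
Digit sum 28, not divisible by 3.
Ends in 3: not divisible by 5.
7: 6046633 = 7·863804 + 5
11: 6046633 = 11·549693 + 10
13: 6046633 = 13·465125 + 8
17: 6046633 = 17·355684 + 5
19: 6046633 = 19·318243 + 16
23: 6046633 = 23·262897 + 2
29: 6046633 = 29·208504 + 17
31: 6046633 = 31·195052 + 21
37: 6046633 = 37·163422 + 19
41: 6046633 = 41·147478 + 35
43: 6046633 = 43·140619 + 16
47: 6046633 = 47·128651 + 36
53: 6046633 = 53·114087 + 22
59: 6046633 = 59·102485 + 18
61: 6046633 = 61·99125 + 8
67: 6046633 = 67·90248 + 17
71: 6046633 = 71·85163 + 60
73: 6046633 = 73·82830 + 43
79: 6046633 = 79·76539 + 52
83: 6046633 = 83·72851

83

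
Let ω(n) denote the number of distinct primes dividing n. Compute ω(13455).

13455 = 3^2 · 1495
1495 = 5 · 299
299 = 13 · 23
13455 = 3^2 · 5 · 13 · 23, which has 4 distinct prime factors.

4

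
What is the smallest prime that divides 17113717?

17113717 is odd.
Digit sum 28, not divisible by 3.
Ends in 7: not divisible by 5.
7: 17113717 = 7·2444816 + 5
11: 17113717 = 11·1555792 + 5
13: 17113717 = 13·1316439 + 10
17: 17113717 = 17·1006689 + 4
19: 17113717 = 19·900721 + 18
23: 17113717 = 23·744074 + 15
29: 17113717 = 29·590128 + 5
31: 17113717 = 31·552055 + 12
37: 17113717 = 37·462532 + 33
41: 17113717 = 41·417407 + 30
43: 17113717 = 43·397993 + 18
47: 17113717 = 47·364121 + 30
53: 17113717 = 53·322900 + 17
59: 17113717 = 59·290063

59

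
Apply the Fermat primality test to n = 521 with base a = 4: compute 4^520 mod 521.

1

4^1 ≡ 4 (mod 521)
4^2 ≡ 4^2 = 16 ≡ 16 (mod 521)
4^4 ≡ 16^2 = 256 ≡ 256 (mod 521)
4^8 ≡ 256^2 = 65536 ≡ 411 (mod 521)
4^16 ≡ 411^2 = 168921 ≡ 117 (mod 521)
4^32 ≡ 117^2 = 13689 ≡ 143 (mod 521)
4^64 ≡ 143^2 = 20449 ≡ 130 (mod 521)
4^128 ≡ 130^2 = 16900 ≡ 228 (mod 521)
4^256 ≡ 228^2 = 51984 ≡ 405 (mod 521)
4^512 ≡ 405^2 = 164025 ≡ 431 (mod 521)
520 = 512 + 8 in binary powers of 2.
So 4^520 ≡ 431 · 411 ≡ 1 (mod 521).
Since the result is 1, base 4 gives no evidence that 521 is composite.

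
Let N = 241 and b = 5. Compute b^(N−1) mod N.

1

5^1 ≡ 5 (mod 241)
5^2 ≡ 5^2 = 25 ≡ 25 (mod 241)
5^4 ≡ 25^2 = 625 ≡ 143 (mod 241)
5^8 ≡ 143^2 = 20449 ≡ 205 (mod 241)
5^16 ≡ 205^2 = 42025 ≡ 91 (mod 241)
5^32 ≡ 91^2 = 8281 ≡ 87 (mod 241)
5^64 ≡ 87^2 = 7569 ≡ 98 (mod 241)
5^128 ≡ 98^2 = 9604 ≡ 205 (mod 241)
240 = 128 + 64 + 32 + 16 in binary powers of 2.
So 5^240 ≡ 205 · 98 · 87 · 91 ≡ 1 (mod 241).
Since the result is 1, base 5 gives no evidence that 241 is composite.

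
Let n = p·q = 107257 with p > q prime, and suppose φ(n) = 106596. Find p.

φ(n) = (p−1)(q−1) = n − (p+q) + 1, so p + q = 107257 − 106596 + 1 = 662.
p and q are the roots of t² − 662t + 107257 = 0.
Discriminant: 662² − 4·107257 = 438244 − 429028 = 9216; √9216 = 96.
q = (662 − 96)/2 = 283, p = (662 + 96)/2 = 379.
Check: 283 · 379 = 107257.

379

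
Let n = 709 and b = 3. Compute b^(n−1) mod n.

3^1 ≡ 3 (mod 709)
3^2 ≡ 3^2 = 9 ≡ 9 (mod 709)
3^4 ≡ 9^2 = 81 ≡ 81 (mod 709)
3^8 ≡ 81^2 = 6561 ≡ 180 (mod 709)
3^16 ≡ 180^2 = 32400 ≡ 495 (mod 709)
3^32 ≡ 495^2 = 245025 ≡ 420 (mod 709)
3^64 ≡ 420^2 = 176400 ≡ 568 (mod 709)
3^128 ≡ 568^2 = 322624 ≡ 29 (mod 709)
3^256 ≡ 29^2 = 841 ≡ 132 (mod 709)
3^512 ≡ 132^2 = 17424 ≡ 408 (mod 709)
708 = 512 + 128 + 64 + 4 in binary powers of 2.
So 3^708 ≡ 408 · 29 · 568 · 81 ≡ 1 (mod 709).
Since the result is 1, base 3 gives no evidence that 709 is composite.

1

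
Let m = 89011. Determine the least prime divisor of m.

13

89011 is odd.
Digit sum 19, not divisible by 3.
Ends in 1: not divisible by 5.
7: 89011 = 7·12715 + 6
11: 89011 = 11·8091 + 10
13: 89011 = 13·6847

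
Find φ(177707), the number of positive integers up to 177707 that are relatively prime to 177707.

163944

Factor: 177707 = 19 · 47 · 199.
φ(177707) = (19−1) · (47−1) · (199−1) = 18 · 46 · 198 = 163944.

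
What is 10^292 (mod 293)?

10^1 ≡ 10 (mod 293)
10^2 ≡ 10^2 = 100 ≡ 100 (mod 293)
10^4 ≡ 100^2 = 10000 ≡ 38 (mod 293)
10^8 ≡ 38^2 = 1444 ≡ 272 (mod 293)
10^16 ≡ 272^2 = 73984 ≡ 148 (mod 293)
10^32 ≡ 148^2 = 21904 ≡ 222 (mod 293)
10^64 ≡ 222^2 = 49284 ≡ 60 (mod 293)
10^128 ≡ 60^2 = 3600 ≡ 84 (mod 293)
10^256 ≡ 84^2 = 7056 ≡ 24 (mod 293)
292 = 256 + 32 + 4 in binary powers of 2.
So 10^292 ≡ 24 · 222 · 38 ≡ 1 (mod 293).
Since the result is 1, base 10 gives no evidence that 293 is composite.

1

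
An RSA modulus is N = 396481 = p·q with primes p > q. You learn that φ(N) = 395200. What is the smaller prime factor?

φ(n) = (p−1)(q−1) = n − (p+q) + 1, so p + q = 396481 − 395200 + 1 = 1282.
p and q are the roots of t² − 1282t + 396481 = 0.
Discriminant: 1282² − 4·396481 = 1643524 − 1585924 = 57600; √57600 = 240.
q = (1282 − 240)/2 = 521, p = (1282 + 240)/2 = 761.
Check: 521 · 761 = 396481.

521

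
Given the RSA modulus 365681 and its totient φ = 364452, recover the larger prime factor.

727

φ(n) = (p−1)(q−1) = n − (p+q) + 1, so p + q = 365681 − 364452 + 1 = 1230.
p and q are the roots of t² − 1230t + 365681 = 0.
Discriminant: 1230² − 4·365681 = 1512900 − 1462724 = 50176; √50176 = 224.
q = (1230 − 224)/2 = 503, p = (1230 + 224)/2 = 727.
Check: 503 · 727 = 365681.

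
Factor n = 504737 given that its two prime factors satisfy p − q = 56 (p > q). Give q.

683

Since p = q + 56, we have 504737 = q(q + 56), so q² + 56q − 504737 = 0.
Discriminant: 56² + 4·504737 = 3136 + 2018948 = 2022084; √2022084 = 1422.
q = (−56 + 1422)/2 = 683, and p = q + 56 = 739.
Check: 683 · 739 = 504737.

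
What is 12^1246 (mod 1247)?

608

12^1 ≡ 12 (mod 1247)
12^2 ≡ 12^2 = 144 ≡ 144 (mod 1247)
12^4 ≡ 144^2 = 20736 ≡ 784 (mod 1247)
12^8 ≡ 784^2 = 614656 ≡ 1132 (mod 1247)
12^16 ≡ 1132^2 = 1281424 ≡ 755 (mod 1247)
12^32 ≡ 755^2 = 570025 ≡ 146 (mod 1247)
12^64 ≡ 146^2 = 21316 ≡ 117 (mod 1247)
12^128 ≡ 117^2 = 13689 ≡ 1219 (mod 1247)
12^256 ≡ 1219^2 = 1485961 ≡ 784 (mod 1247)
12^512 ≡ 784^2 = 614656 ≡ 1132 (mod 1247)
12^1024 ≡ 1132^2 = 1281424 ≡ 755 (mod 1247)
1246 = 1024 + 128 + 64 + 16 + 8 + 4 + 2 in binary powers of 2.
So 12^1246 ≡ 755 · 1219 · 117 · 755 · 1132 · 784 · 144 ≡ 608 (mod 1247).
Since 608 ≠ 1, base 12 is a Fermat witness: 1247 is composite.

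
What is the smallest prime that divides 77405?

5

77405 is odd.
Digit sum 23, not divisible by 3.
Ends in 5: divisible by 5.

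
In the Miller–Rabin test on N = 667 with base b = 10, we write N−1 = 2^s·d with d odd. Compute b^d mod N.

172

667 − 1 = 666 = 2^1 · 333, so d = 333.
10^1 ≡ 10 (mod 667)
10^2 ≡ 10^2 = 100 ≡ 100 (mod 667)
10^4 ≡ 100^2 = 10000 ≡ 662 (mod 667)
10^8 ≡ 662^2 = 438244 ≡ 25 (mod 667)
10^16 ≡ 25^2 = 625 ≡ 625 (mod 667)
10^32 ≡ 625^2 = 390625 ≡ 430 (mod 667)
10^64 ≡ 430^2 = 184900 ≡ 141 (mod 667)
10^128 ≡ 141^2 = 19881 ≡ 538 (mod 667)
10^256 ≡ 538^2 = 289444 ≡ 633 (mod 667)
333 = 256 + 64 + 8 + 4 + 1 in binary powers of 2.
So 10^333 ≡ 633 · 141 · 25 · 662 · 10 ≡ 172 (mod 667).
Squaring chain: 172; never reaches −1, so base 10 is a Miller–Rabin witness that 667 is composite.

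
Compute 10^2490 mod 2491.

1391

10^1 ≡ 10 (mod 2491)
10^2 ≡ 10^2 = 100 ≡ 100 (mod 2491)
10^4 ≡ 100^2 = 10000 ≡ 36 (mod 2491)
10^8 ≡ 36^2 = 1296 ≡ 1296 (mod 2491)
10^16 ≡ 1296^2 = 1679616 ≡ 682 (mod 2491)
10^32 ≡ 682^2 = 465124 ≡ 1798 (mod 2491)
10^64 ≡ 1798^2 = 3232804 ≡ 1977 (mod 2491)
10^128 ≡ 1977^2 = 3908529 ≡ 150 (mod 2491)
10^256 ≡ 150^2 = 22500 ≡ 81 (mod 2491)
10^512 ≡ 81^2 = 6561 ≡ 1579 (mod 2491)
10^1024 ≡ 1579^2 = 2493241 ≡ 2241 (mod 2491)
10^2048 ≡ 2241^2 = 5022081 ≡ 225 (mod 2491)
2490 = 2048 + 256 + 128 + 32 + 16 + 8 + 2 in binary powers of 2.
So 10^2490 ≡ 225 · 81 · 150 · 1798 · 682 · 1296 · 100 ≡ 1391 (mod 2491).
Since 1391 ≠ 1, base 10 is a Fermat witness: 2491 is composite.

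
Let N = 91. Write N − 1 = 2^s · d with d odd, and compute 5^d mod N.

91 − 1 = 90 = 2^1 · 45, so d = 45.
5^1 ≡ 5 (mod 91)
5^2 ≡ 5^2 = 25 ≡ 25 (mod 91)
5^4 ≡ 25^2 = 625 ≡ 79 (mod 91)
5^8 ≡ 79^2 = 6241 ≡ 53 (mod 91)
5^16 ≡ 53^2 = 2809 ≡ 79 (mod 91)
5^32 ≡ 79^2 = 6241 ≡ 53 (mod 91)
45 = 32 + 8 + 4 + 1 in binary powers of 2.
So 5^45 ≡ 53 · 53 · 79 · 5 ≡ 83 (mod 91).
Squaring chain: 83; never reaches −1, so base 5 is a Miller–Rabin witness that 91 is composite.

83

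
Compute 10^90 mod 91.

1

10^1 ≡ 10 (mod 91)
10^2 ≡ 10^2 = 100 ≡ 9 (mod 91)
10^4 ≡ 9^2 = 81 ≡ 81 (mod 91)
10^8 ≡ 81^2 = 6561 ≡ 9 (mod 91)
10^16 ≡ 9^2 = 81 ≡ 81 (mod 91)
10^32 ≡ 81^2 = 6561 ≡ 9 (mod 91)
10^64 ≡ 9^2 = 81 ≡ 81 (mod 91)
90 = 64 + 16 + 8 + 2 in binary powers of 2.
So 10^90 ≡ 81 · 81 · 9 · 9 ≡ 1 (mod 91).
Since the result is 1, base 10 gives no evidence that 91 is composite.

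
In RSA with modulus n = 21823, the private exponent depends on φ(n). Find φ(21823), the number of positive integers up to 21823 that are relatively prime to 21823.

21528

Factor: 21823 = 139 · 157.
φ(21823) = (139−1) · (157−1) = 138 · 156 = 21528.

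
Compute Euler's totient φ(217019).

Factor: 217019 = 11 · 109 · 181.
φ(217019) = (11−1) · (109−1) · (181−1) = 10 · 108 · 180 = 194400.

194400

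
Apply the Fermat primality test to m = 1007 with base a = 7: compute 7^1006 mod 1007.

577

7^1 ≡ 7 (mod 1007)
7^2 ≡ 7^2 = 49 ≡ 49 (mod 1007)
7^4 ≡ 49^2 = 2401 ≡ 387 (mod 1007)
7^8 ≡ 387^2 = 149769 ≡ 733 (mod 1007)
7^16 ≡ 733^2 = 537289 ≡ 558 (mod 1007)
7^32 ≡ 558^2 = 311364 ≡ 201 (mod 1007)
7^64 ≡ 201^2 = 40401 ≡ 121 (mod 1007)
7^128 ≡ 121^2 = 14641 ≡ 543 (mod 1007)
7^256 ≡ 543^2 = 294849 ≡ 805 (mod 1007)
7^512 ≡ 805^2 = 648025 ≡ 524 (mod 1007)
1006 = 512 + 256 + 128 + 64 + 32 + 8 + 4 + 2 in binary powers of 2.
So 7^1006 ≡ 524 · 805 · 543 · 121 · 201 · 733 · 387 · 49 ≡ 577 (mod 1007).
Since 577 ≠ 1, base 7 is a Fermat witness: 1007 is composite.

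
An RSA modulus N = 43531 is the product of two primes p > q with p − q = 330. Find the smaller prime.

101

Since p = q + 330, we have 43531 = q(q + 330), so q² + 330q − 43531 = 0.
Discriminant: 330² + 4·43531 = 108900 + 174124 = 283024; √283024 = 532.
q = (−330 + 532)/2 = 101, and p = q + 330 = 431.
Check: 101 · 431 = 43531.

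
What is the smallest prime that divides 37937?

37937 is odd.
Digit sum 29, not divisible by 3.
Ends in 7: not divisible by 5.
7: 37937 = 7·5419 + 4
11: 37937 = 11·3448 + 9
13: 37937 = 13·2918 + 3
17: 37937 = 17·2231 + 10
19: 37937 = 19·1996 + 13
23: 37937 = 23·1649 + 10
29: 37937 = 29·1308 + 5
31: 37937 = 31·1223 + 24
37: 37937 = 37·1025 + 12
41: 37937 = 41·925 + 12
43: 37937 = 43·882 + 11
47: 37937 = 47·807 + 8
53: 37937 = 53·715 + 42
59: 37937 = 59·643

59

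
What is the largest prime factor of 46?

46 = 2 · 23
23 is prime.
So 46 = 2 · 23; the largest prime factor is 23.

23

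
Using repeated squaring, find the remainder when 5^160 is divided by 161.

100

5^1 ≡ 5 (mod 161)
5^2 ≡ 5^2 = 25 ≡ 25 (mod 161)
5^4 ≡ 25^2 = 625 ≡ 142 (mod 161)
5^8 ≡ 142^2 = 20164 ≡ 39 (mod 161)
5^16 ≡ 39^2 = 1521 ≡ 72 (mod 161)
5^32 ≡ 72^2 = 5184 ≡ 32 (mod 161)
5^64 ≡ 32^2 = 1024 ≡ 58 (mod 161)
5^128 ≡ 58^2 = 3364 ≡ 144 (mod 161)
160 = 128 + 32 in binary powers of 2.
So 5^160 ≡ 144 · 32 ≡ 100 (mod 161).
Since 100 ≠ 1, base 5 is a Fermat witness: 161 is composite.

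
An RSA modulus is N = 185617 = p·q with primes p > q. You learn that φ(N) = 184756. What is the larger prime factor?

φ(n) = (p−1)(q−1) = n − (p+q) + 1, so p + q = 185617 − 184756 + 1 = 862.
p and q are the roots of t² − 862t + 185617 = 0.
Discriminant: 862² − 4·185617 = 743044 − 742468 = 576; √576 = 24.
q = (862 − 24)/2 = 419, p = (862 + 24)/2 = 443.
Check: 419 · 443 = 185617.

443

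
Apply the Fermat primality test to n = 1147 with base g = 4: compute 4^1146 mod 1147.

4^1 ≡ 4 (mod 1147)
4^2 ≡ 4^2 = 16 ≡ 16 (mod 1147)
4^4 ≡ 16^2 = 256 ≡ 256 (mod 1147)
4^8 ≡ 256^2 = 65536 ≡ 157 (mod 1147)
4^16 ≡ 157^2 = 24649 ≡ 562 (mod 1147)
4^32 ≡ 562^2 = 315844 ≡ 419 (mod 1147)
4^64 ≡ 419^2 = 175561 ≡ 70 (mod 1147)
4^128 ≡ 70^2 = 4900 ≡ 312 (mod 1147)
4^256 ≡ 312^2 = 97344 ≡ 996 (mod 1147)
4^512 ≡ 996^2 = 992016 ≡ 1008 (mod 1147)
4^1024 ≡ 1008^2 = 1016064 ≡ 969 (mod 1147)
1146 = 1024 + 64 + 32 + 16 + 8 + 2 in binary powers of 2.
So 4^1146 ≡ 969 · 70 · 419 · 562 · 157 · 16 ≡ 1120 (mod 1147).
Since 1120 ≠ 1, base 4 is a Fermat witness: 1147 is composite.

1120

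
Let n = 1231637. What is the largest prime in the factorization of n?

1231637 = 11 · 111967
111967 = 19 · 5893
5893 = 71 · 83
83 is prime.
So 1231637 = 11 · 19 · 71 · 83; the largest prime factor is 83.

83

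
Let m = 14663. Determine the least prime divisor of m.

14663 is odd.
Digit sum 20, not divisible by 3.
Ends in 3: not divisible by 5.
7: 14663 = 7·2094 + 5
11: 14663 = 11·1333

11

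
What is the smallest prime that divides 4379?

29

4379 is odd.
Digit sum 23, not divisible by 3.
Ends in 9: not divisible by 5.
7: 4379 = 7·625 + 4
11: 4379 = 11·398 + 1
13: 4379 = 13·336 + 11
17: 4379 = 17·257 + 10
19: 4379 = 19·230 + 9
23: 4379 = 23·190 + 9
29: 4379 = 29·151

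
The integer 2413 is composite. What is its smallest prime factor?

2413 is odd.
Digit sum 10, not divisible by 3.
Ends in 3: not divisible by 5.
7: 2413 = 7·344 + 5
11: 2413 = 11·219 + 4
13: 2413 = 13·185 + 8
17: 2413 = 17·141 + 16
19: 2413 = 19·127

19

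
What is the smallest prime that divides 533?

533 is odd.
Digit sum 11, not divisible by 3.
Ends in 3: not divisible by 5.
7: 533 = 7·76 + 1
11: 533 = 11·48 + 5
13: 533 = 13·41

13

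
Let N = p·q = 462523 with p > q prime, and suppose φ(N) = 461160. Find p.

φ(n) = (p−1)(q−1) = n − (p+q) + 1, so p + q = 462523 − 461160 + 1 = 1364.
p and q are the roots of t² − 1364t + 462523 = 0.
Discriminant: 1364² − 4·462523 = 1860496 − 1850092 = 10404; √10404 = 102.
q = (1364 − 102)/2 = 631, p = (1364 + 102)/2 = 733.
Check: 631 · 733 = 462523.

733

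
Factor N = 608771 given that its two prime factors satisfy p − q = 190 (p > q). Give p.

Since p = q + 190, we have 608771 = q(q + 190), so q² + 190q − 608771 = 0.
Discriminant: 190² + 4·608771 = 36100 + 2435084 = 2471184; √2471184 = 1572.
q = (−190 + 1572)/2 = 691, and p = q + 190 = 881.
Check: 691 · 881 = 608771.

881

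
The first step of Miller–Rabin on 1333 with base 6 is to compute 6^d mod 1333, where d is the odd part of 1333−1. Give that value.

216

1333 − 1 = 1332 = 2^2 · 333, so d = 333.
6^1 ≡ 6 (mod 1333)
6^2 ≡ 6^2 = 36 ≡ 36 (mod 1333)
6^4 ≡ 36^2 = 1296 ≡ 1296 (mod 1333)
6^8 ≡ 1296^2 = 1679616 ≡ 36 (mod 1333)
6^16 ≡ 36^2 = 1296 ≡ 1296 (mod 1333)
6^32 ≡ 1296^2 = 1679616 ≡ 36 (mod 1333)
6^64 ≡ 36^2 = 1296 ≡ 1296 (mod 1333)
6^128 ≡ 1296^2 = 1679616 ≡ 36 (mod 1333)
6^256 ≡ 36^2 = 1296 ≡ 1296 (mod 1333)
333 = 256 + 64 + 8 + 4 + 1 in binary powers of 2.
So 6^333 ≡ 1296 · 1296 · 36 · 1296 · 6 ≡ 216 (mod 1333).
Squaring chain: 216 → 1; never reaches −1, so base 6 is a Miller–Rabin witness that 1333 is composite.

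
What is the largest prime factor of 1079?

83

1079 = 13 · 83
83 is prime.
So 1079 = 13 · 83; the largest prime factor is 83.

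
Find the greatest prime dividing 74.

37

74 = 2 · 37
37 is prime.
So 74 = 2 · 37; the largest prime factor is 37.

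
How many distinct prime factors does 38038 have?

38038 = 2 · 19019
19019 = 7 · 2717
2717 = 11 · 247
247 = 13 · 19
38038 = 2 · 7 · 11 · 13 · 19, which has 5 distinct prime factors.

5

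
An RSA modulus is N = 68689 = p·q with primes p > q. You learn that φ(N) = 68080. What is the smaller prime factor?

φ(n) = (p−1)(q−1) = n − (p+q) + 1, so p + q = 68689 − 68080 + 1 = 610.
p and q are the roots of t² − 610t + 68689 = 0.
Discriminant: 610² − 4·68689 = 372100 − 274756 = 97344; √97344 = 312.
q = (610 − 312)/2 = 149, p = (610 + 312)/2 = 461.
Check: 149 · 461 = 68689.

149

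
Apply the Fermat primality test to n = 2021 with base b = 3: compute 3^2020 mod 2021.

253

3^1 ≡ 3 (mod 2021)
3^2 ≡ 3^2 = 9 ≡ 9 (mod 2021)
3^4 ≡ 9^2 = 81 ≡ 81 (mod 2021)
3^8 ≡ 81^2 = 6561 ≡ 498 (mod 2021)
3^16 ≡ 498^2 = 248004 ≡ 1442 (mod 2021)
3^32 ≡ 1442^2 = 2079364 ≡ 1776 (mod 2021)
3^64 ≡ 1776^2 = 3154176 ≡ 1416 (mod 2021)
3^128 ≡ 1416^2 = 2005056 ≡ 224 (mod 2021)
3^256 ≡ 224^2 = 50176 ≡ 1672 (mod 2021)
3^512 ≡ 1672^2 = 2795584 ≡ 541 (mod 2021)
3^1024 ≡ 541^2 = 292681 ≡ 1657 (mod 2021)
2020 = 1024 + 512 + 256 + 128 + 64 + 32 + 4 in binary powers of 2.
So 3^2020 ≡ 1657 · 541 · 1672 · 224 · 1416 · 1776 · 81 ≡ 253 (mod 2021).
Since 253 ≠ 1, base 3 is a Fermat witness: 2021 is composite.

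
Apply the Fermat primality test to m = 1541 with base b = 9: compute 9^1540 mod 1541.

1

9^1 ≡ 9 (mod 1541)
9^2 ≡ 9^2 = 81 ≡ 81 (mod 1541)
9^4 ≡ 81^2 = 6561 ≡ 397 (mod 1541)
9^8 ≡ 397^2 = 157609 ≡ 427 (mod 1541)
9^16 ≡ 427^2 = 182329 ≡ 491 (mod 1541)
9^32 ≡ 491^2 = 241081 ≡ 685 (mod 1541)
9^64 ≡ 685^2 = 469225 ≡ 761 (mod 1541)
9^128 ≡ 761^2 = 579121 ≡ 1246 (mod 1541)
9^256 ≡ 1246^2 = 1552516 ≡ 729 (mod 1541)
9^512 ≡ 729^2 = 531441 ≡ 1337 (mod 1541)
9^1024 ≡ 1337^2 = 1787569 ≡ 9 (mod 1541)
1540 = 1024 + 512 + 4 in binary powers of 2.
So 9^1540 ≡ 9 · 1337 · 397 ≡ 1 (mod 1541).
Since the result is 1, base 9 gives no evidence that 1541 is composite.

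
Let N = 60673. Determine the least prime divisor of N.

17

60673 is odd.
Digit sum 22, not divisible by 3.
Ends in 3: not divisible by 5.
7: 60673 = 7·8667 + 4
11: 60673 = 11·5515 + 8
13: 60673 = 13·4667 + 2
17: 60673 = 17·3569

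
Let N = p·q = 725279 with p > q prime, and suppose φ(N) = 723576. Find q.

φ(n) = (p−1)(q−1) = n − (p+q) + 1, so p + q = 725279 − 723576 + 1 = 1704.
p and q are the roots of t² − 1704t + 725279 = 0.
Discriminant: 1704² − 4·725279 = 2903616 − 2901116 = 2500; √2500 = 50.
q = (1704 − 50)/2 = 827, p = (1704 + 50)/2 = 877.
Check: 827 · 877 = 725279.

827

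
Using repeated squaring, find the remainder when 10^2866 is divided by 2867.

1696

10^1 ≡ 10 (mod 2867)
10^2 ≡ 10^2 = 100 ≡ 100 (mod 2867)
10^4 ≡ 100^2 = 10000 ≡ 1399 (mod 2867)
10^8 ≡ 1399^2 = 1957201 ≡ 1907 (mod 2867)
10^16 ≡ 1907^2 = 3636649 ≡ 1293 (mod 2867)
10^32 ≡ 1293^2 = 1671849 ≡ 388 (mod 2867)
10^64 ≡ 388^2 = 150544 ≡ 1460 (mod 2867)
10^128 ≡ 1460^2 = 2131600 ≡ 1419 (mod 2867)
10^256 ≡ 1419^2 = 2013561 ≡ 927 (mod 2867)
10^512 ≡ 927^2 = 859329 ≡ 2096 (mod 2867)
10^1024 ≡ 2096^2 = 4393216 ≡ 972 (mod 2867)
10^2048 ≡ 972^2 = 944784 ≡ 1541 (mod 2867)
2866 = 2048 + 512 + 256 + 32 + 16 + 2 in binary powers of 2.
So 10^2866 ≡ 1541 · 2096 · 927 · 388 · 1293 · 100 ≡ 1696 (mod 2867).
Since 1696 ≠ 1, base 10 is a Fermat witness: 2867 is composite.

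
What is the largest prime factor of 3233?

61

3233 = 53 · 61
61 is prime.
So 3233 = 53 · 61; the largest prime factor is 61.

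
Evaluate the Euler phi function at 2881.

2772

Factor: 2881 = 43 · 67.
φ(2881) = (43−1) · (67−1) = 42 · 66 = 2772.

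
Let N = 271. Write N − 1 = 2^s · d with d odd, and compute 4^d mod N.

1

271 − 1 = 270 = 2^1 · 135, so d = 135.
4^1 ≡ 4 (mod 271)
4^2 ≡ 4^2 = 16 ≡ 16 (mod 271)
4^4 ≡ 16^2 = 256 ≡ 256 (mod 271)
4^8 ≡ 256^2 = 65536 ≡ 225 (mod 271)
4^16 ≡ 225^2 = 50625 ≡ 219 (mod 271)
4^32 ≡ 219^2 = 47961 ≡ 265 (mod 271)
4^64 ≡ 265^2 = 70225 ≡ 36 (mod 271)
4^128 ≡ 36^2 = 1296 ≡ 212 (mod 271)
135 = 128 + 4 + 2 + 1 in binary powers of 2.
So 4^135 ≡ 212 · 256 · 16 · 4 ≡ 1 (mod 271).
Since 4^d ≡ 1 (mod 271), base 4 does not prove 271 composite.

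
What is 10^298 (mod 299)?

289

10^1 ≡ 10 (mod 299)
10^2 ≡ 10^2 = 100 ≡ 100 (mod 299)
10^4 ≡ 100^2 = 10000 ≡ 133 (mod 299)
10^8 ≡ 133^2 = 17689 ≡ 48 (mod 299)
10^16 ≡ 48^2 = 2304 ≡ 211 (mod 299)
10^32 ≡ 211^2 = 44521 ≡ 269 (mod 299)
10^64 ≡ 269^2 = 72361 ≡ 3 (mod 299)
10^128 ≡ 3^2 = 9 ≡ 9 (mod 299)
10^256 ≡ 9^2 = 81 ≡ 81 (mod 299)
298 = 256 + 32 + 8 + 2 in binary powers of 2.
So 10^298 ≡ 81 · 269 · 48 · 100 ≡ 289 (mod 299).
Since 289 ≠ 1, base 10 is a Fermat witness: 299 is composite.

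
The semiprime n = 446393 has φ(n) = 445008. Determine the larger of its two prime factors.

φ(n) = (p−1)(q−1) = n − (p+q) + 1, so p + q = 446393 − 445008 + 1 = 1386.
p and q are the roots of t² − 1386t + 446393 = 0.
Discriminant: 1386² − 4·446393 = 1920996 − 1785572 = 135424; √135424 = 368.
q = (1386 − 368)/2 = 509, p = (1386 + 368)/2 = 877.
Check: 509 · 877 = 446393.

877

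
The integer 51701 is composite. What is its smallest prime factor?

13

51701 is odd.
Digit sum 14, not divisible by 3.
Ends in 1: not divisible by 5.
7: 51701 = 7·7385 + 6
11: 51701 = 11·4700 + 1
13: 51701 = 13·3977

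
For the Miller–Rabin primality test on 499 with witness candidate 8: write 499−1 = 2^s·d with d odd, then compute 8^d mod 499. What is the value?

499 − 1 = 498 = 2^1 · 249, so d = 249.
8^1 ≡ 8 (mod 499)
8^2 ≡ 8^2 = 64 ≡ 64 (mod 499)
8^4 ≡ 64^2 = 4096 ≡ 104 (mod 499)
8^8 ≡ 104^2 = 10816 ≡ 337 (mod 499)
8^16 ≡ 337^2 = 113569 ≡ 296 (mod 499)
8^32 ≡ 296^2 = 87616 ≡ 291 (mod 499)
8^64 ≡ 291^2 = 84681 ≡ 350 (mod 499)
8^128 ≡ 350^2 = 122500 ≡ 245 (mod 499)
249 = 128 + 64 + 32 + 16 + 8 + 1 in binary powers of 2.
So 8^249 ≡ 245 · 350 · 291 · 296 · 337 · 8 ≡ 498 (mod 499).
Since 8^d ≡ 498 (mod 499), base 8 does not prove 499 composite.

498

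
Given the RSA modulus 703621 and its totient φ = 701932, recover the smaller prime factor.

φ(n) = (p−1)(q−1) = n − (p+q) + 1, so p + q = 703621 − 701932 + 1 = 1690.
p and q are the roots of t² − 1690t + 703621 = 0.
Discriminant: 1690² − 4·703621 = 2856100 − 2814484 = 41616; √41616 = 204.
q = (1690 − 204)/2 = 743, p = (1690 + 204)/2 = 947.
Check: 743 · 947 = 703621.

743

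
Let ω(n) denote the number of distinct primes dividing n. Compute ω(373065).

373065 = 3 · 124355
124355 = 5 · 24871
24871 = 7 · 3553
3553 = 11 · 323
323 = 17 · 19
373065 = 3 · 5 · 7 · 11 · 17 · 19, which has 6 distinct prime factors.

6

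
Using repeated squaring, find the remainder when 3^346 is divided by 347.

3^1 ≡ 3 (mod 347)
3^2 ≡ 3^2 = 9 ≡ 9 (mod 347)
3^4 ≡ 9^2 = 81 ≡ 81 (mod 347)
3^8 ≡ 81^2 = 6561 ≡ 315 (mod 347)
3^16 ≡ 315^2 = 99225 ≡ 330 (mod 347)
3^32 ≡ 330^2 = 108900 ≡ 289 (mod 347)
3^64 ≡ 289^2 = 83521 ≡ 241 (mod 347)
3^128 ≡ 241^2 = 58081 ≡ 132 (mod 347)
3^256 ≡ 132^2 = 17424 ≡ 74 (mod 347)
346 = 256 + 64 + 16 + 8 + 2 in binary powers of 2.
So 3^346 ≡ 74 · 241 · 330 · 315 · 9 ≡ 1 (mod 347).
Since the result is 1, base 3 gives no evidence that 347 is composite.

1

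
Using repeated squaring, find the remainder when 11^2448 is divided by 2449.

11^1 ≡ 11 (mod 2449)
11^2 ≡ 11^2 = 121 ≡ 121 (mod 2449)
11^4 ≡ 121^2 = 14641 ≡ 2396 (mod 2449)
11^8 ≡ 2396^2 = 5740816 ≡ 360 (mod 2449)
11^16 ≡ 360^2 = 129600 ≡ 2252 (mod 2449)
11^32 ≡ 2252^2 = 5071504 ≡ 2074 (mod 2449)
11^64 ≡ 2074^2 = 4301476 ≡ 1032 (mod 2449)
11^128 ≡ 1032^2 = 1065024 ≡ 2158 (mod 2449)
11^256 ≡ 2158^2 = 4656964 ≡ 1415 (mod 2449)
11^512 ≡ 1415^2 = 2002225 ≡ 1392 (mod 2449)
11^1024 ≡ 1392^2 = 1937664 ≡ 505 (mod 2449)
11^2048 ≡ 505^2 = 255025 ≡ 329 (mod 2449)
2448 = 2048 + 256 + 128 + 16 in binary powers of 2.
So 11^2448 ≡ 329 · 1415 · 2158 · 2252 ≡ 2141 (mod 2449).
Since 2141 ≠ 1, base 11 is a Fermat witness: 2449 is composite.

2141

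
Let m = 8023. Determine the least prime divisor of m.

8023 is odd.
Digit sum 13, not divisible by 3.
Ends in 3: not divisible by 5.
7: 8023 = 7·1146 + 1
11: 8023 = 11·729 + 4
13: 8023 = 13·617 + 2
17: 8023 = 17·471 + 16
19: 8023 = 19·422 + 5
23: 8023 = 23·348 + 19
29: 8023 = 29·276 + 19
31: 8023 = 31·258 + 25
37: 8023 = 37·216 + 31
41: 8023 = 41·195 + 28
43: 8023 = 43·186 + 25
47: 8023 = 47·170 + 33
53: 8023 = 53·151 + 20
59: 8023 = 59·135 + 58
61: 8023 = 61·131 + 32
67: 8023 = 67·119 + 50
71: 8023 = 71·113

71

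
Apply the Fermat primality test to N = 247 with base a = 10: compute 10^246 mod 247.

10^1 ≡ 10 (mod 247)
10^2 ≡ 10^2 = 100 ≡ 100 (mod 247)
10^4 ≡ 100^2 = 10000 ≡ 120 (mod 247)
10^8 ≡ 120^2 = 14400 ≡ 74 (mod 247)
10^16 ≡ 74^2 = 5476 ≡ 42 (mod 247)
10^32 ≡ 42^2 = 1764 ≡ 35 (mod 247)
10^64 ≡ 35^2 = 1225 ≡ 237 (mod 247)
10^128 ≡ 237^2 = 56169 ≡ 100 (mod 247)
246 = 128 + 64 + 32 + 16 + 4 + 2 in binary powers of 2.
So 10^246 ≡ 100 · 237 · 35 · 42 · 120 · 100 ≡ 235 (mod 247).
Since 235 ≠ 1, base 10 is a Fermat witness: 247 is composite.

235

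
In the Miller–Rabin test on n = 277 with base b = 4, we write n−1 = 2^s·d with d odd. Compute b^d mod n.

277 − 1 = 276 = 2^2 · 69, so d = 69.
4^1 ≡ 4 (mod 277)
4^2 ≡ 4^2 = 16 ≡ 16 (mod 277)
4^4 ≡ 16^2 = 256 ≡ 256 (mod 277)
4^8 ≡ 256^2 = 65536 ≡ 164 (mod 277)
4^16 ≡ 164^2 = 26896 ≡ 27 (mod 277)
4^32 ≡ 27^2 = 729 ≡ 175 (mod 277)
4^64 ≡ 175^2 = 30625 ≡ 155 (mod 277)
69 = 64 + 4 + 1 in binary powers of 2.
So 4^69 ≡ 155 · 256 · 4 ≡ 276 (mod 277).
Since 4^d ≡ 276 (mod 277), base 4 does not prove 277 composite.

276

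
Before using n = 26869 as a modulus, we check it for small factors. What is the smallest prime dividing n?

97

26869 is odd.
Digit sum 31, not divisible by 3.
Ends in 9: not divisible by 5.
7: 26869 = 7·3838 + 3
11: 26869 = 11·2442 + 7
13: 26869 = 13·2066 + 11
17: 26869 = 17·1580 + 9
19: 26869 = 19·1414 + 3
23: 26869 = 23·1168 + 5
29: 26869 = 29·926 + 15
31: 26869 = 31·866 + 23
37: 26869 = 37·726 + 7
41: 26869 = 41·655 + 14
43: 26869 = 43·624 + 37
47: 26869 = 47·571 + 32
53: 26869 = 53·506 + 51
59: 26869 = 59·455 + 24
61: 26869 = 61·440 + 29
67: 26869 = 67·401 + 2
71: 26869 = 71·378 + 31
73: 26869 = 73·368 + 5
79: 26869 = 79·340 + 9
83: 26869 = 83·323 + 60
89: 26869 = 89·301 + 80
97: 26869 = 97·277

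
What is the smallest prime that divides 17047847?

97

17047847 is odd.
Digit sum 38, not divisible by 3.
Ends in 7: not divisible by 5.
7: 17047847 = 7·2435406 + 5
11: 17047847 = 11·1549804 + 3
13: 17047847 = 13·1311372 + 11
17: 17047847 = 17·1002814 + 9
19: 17047847 = 19·897255 + 2
23: 17047847 = 23·741210 + 17
29: 17047847 = 29·587856 + 23
31: 17047847 = 31·549930 + 17
37: 17047847 = 37·460752 + 23
41: 17047847 = 41·415801 + 6
43: 17047847 = 43·396461 + 24
47: 17047847 = 47·362720 + 7
53: 17047847 = 53·321657 + 26
59: 17047847 = 59·288946 + 33
61: 17047847 = 61·279472 + 55
67: 17047847 = 67·254445 + 32
71: 17047847 = 71·240110 + 37
73: 17047847 = 73·233532 + 11
79: 17047847 = 79·215795 + 42
83: 17047847 = 83·205395 + 62
89: 17047847 = 89·191548 + 75
97: 17047847 = 97·175751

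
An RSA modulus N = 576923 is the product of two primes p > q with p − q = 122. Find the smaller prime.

701

Since p = q + 122, we have 576923 = q(q + 122), so q² + 122q − 576923 = 0.
Discriminant: 122² + 4·576923 = 14884 + 2307692 = 2322576; √2322576 = 1524.
q = (−122 + 1524)/2 = 701, and p = q + 122 = 823.
Check: 701 · 823 = 576923.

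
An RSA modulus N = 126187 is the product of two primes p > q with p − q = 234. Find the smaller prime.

Since p = q + 234, we have 126187 = q(q + 234), so q² + 234q − 126187 = 0.
Discriminant: 234² + 4·126187 = 54756 + 504748 = 559504; √559504 = 748.
q = (−234 + 748)/2 = 257, and p = q + 234 = 491.
Check: 257 · 491 = 126187.

257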